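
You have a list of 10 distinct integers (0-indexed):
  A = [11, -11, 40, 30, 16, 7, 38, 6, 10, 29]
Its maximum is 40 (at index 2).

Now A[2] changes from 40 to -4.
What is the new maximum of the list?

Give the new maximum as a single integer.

Answer: 38

Derivation:
Old max = 40 (at index 2)
Change: A[2] 40 -> -4
Changed element WAS the max -> may need rescan.
  Max of remaining elements: 38
  New max = max(-4, 38) = 38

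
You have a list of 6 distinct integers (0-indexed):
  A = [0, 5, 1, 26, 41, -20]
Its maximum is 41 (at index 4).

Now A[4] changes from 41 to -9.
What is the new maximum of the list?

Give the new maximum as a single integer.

Old max = 41 (at index 4)
Change: A[4] 41 -> -9
Changed element WAS the max -> may need rescan.
  Max of remaining elements: 26
  New max = max(-9, 26) = 26

Answer: 26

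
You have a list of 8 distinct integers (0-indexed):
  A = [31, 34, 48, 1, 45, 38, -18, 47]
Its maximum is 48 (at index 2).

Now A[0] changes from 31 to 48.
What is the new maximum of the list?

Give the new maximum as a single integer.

Old max = 48 (at index 2)
Change: A[0] 31 -> 48
Changed element was NOT the old max.
  New max = max(old_max, new_val) = max(48, 48) = 48

Answer: 48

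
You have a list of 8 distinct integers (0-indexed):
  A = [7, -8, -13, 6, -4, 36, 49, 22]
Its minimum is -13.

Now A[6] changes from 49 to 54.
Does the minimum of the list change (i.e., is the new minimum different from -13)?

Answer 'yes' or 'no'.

Old min = -13
Change: A[6] 49 -> 54
Changed element was NOT the min; min changes only if 54 < -13.
New min = -13; changed? no

Answer: no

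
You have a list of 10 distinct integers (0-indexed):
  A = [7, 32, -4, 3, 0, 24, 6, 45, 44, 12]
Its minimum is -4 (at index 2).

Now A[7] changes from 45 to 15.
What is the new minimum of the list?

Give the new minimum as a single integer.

Old min = -4 (at index 2)
Change: A[7] 45 -> 15
Changed element was NOT the old min.
  New min = min(old_min, new_val) = min(-4, 15) = -4

Answer: -4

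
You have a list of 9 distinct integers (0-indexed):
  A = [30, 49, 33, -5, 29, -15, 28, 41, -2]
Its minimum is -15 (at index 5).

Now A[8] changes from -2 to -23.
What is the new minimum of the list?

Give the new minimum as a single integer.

Old min = -15 (at index 5)
Change: A[8] -2 -> -23
Changed element was NOT the old min.
  New min = min(old_min, new_val) = min(-15, -23) = -23

Answer: -23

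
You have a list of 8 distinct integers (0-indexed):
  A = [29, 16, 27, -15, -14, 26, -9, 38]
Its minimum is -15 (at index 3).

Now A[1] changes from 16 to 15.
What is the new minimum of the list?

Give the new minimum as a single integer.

Answer: -15

Derivation:
Old min = -15 (at index 3)
Change: A[1] 16 -> 15
Changed element was NOT the old min.
  New min = min(old_min, new_val) = min(-15, 15) = -15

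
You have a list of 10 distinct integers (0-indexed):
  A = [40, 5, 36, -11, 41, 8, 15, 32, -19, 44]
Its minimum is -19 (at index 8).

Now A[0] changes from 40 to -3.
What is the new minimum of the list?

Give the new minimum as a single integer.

Old min = -19 (at index 8)
Change: A[0] 40 -> -3
Changed element was NOT the old min.
  New min = min(old_min, new_val) = min(-19, -3) = -19

Answer: -19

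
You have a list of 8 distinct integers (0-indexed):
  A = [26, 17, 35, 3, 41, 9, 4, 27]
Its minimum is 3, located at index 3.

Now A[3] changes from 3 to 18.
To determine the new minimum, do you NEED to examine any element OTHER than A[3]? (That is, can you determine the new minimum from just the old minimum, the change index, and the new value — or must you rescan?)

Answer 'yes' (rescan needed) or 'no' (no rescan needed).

Answer: yes

Derivation:
Old min = 3 at index 3
Change at index 3: 3 -> 18
Index 3 WAS the min and new value 18 > old min 3. Must rescan other elements to find the new min.
Needs rescan: yes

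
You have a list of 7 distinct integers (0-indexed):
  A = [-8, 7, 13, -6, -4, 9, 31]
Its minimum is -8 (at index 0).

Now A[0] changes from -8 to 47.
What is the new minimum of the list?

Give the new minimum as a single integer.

Old min = -8 (at index 0)
Change: A[0] -8 -> 47
Changed element WAS the min. Need to check: is 47 still <= all others?
  Min of remaining elements: -6
  New min = min(47, -6) = -6

Answer: -6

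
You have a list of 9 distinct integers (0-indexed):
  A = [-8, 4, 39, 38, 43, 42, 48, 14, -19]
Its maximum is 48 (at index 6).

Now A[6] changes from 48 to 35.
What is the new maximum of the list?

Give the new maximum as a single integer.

Answer: 43

Derivation:
Old max = 48 (at index 6)
Change: A[6] 48 -> 35
Changed element WAS the max -> may need rescan.
  Max of remaining elements: 43
  New max = max(35, 43) = 43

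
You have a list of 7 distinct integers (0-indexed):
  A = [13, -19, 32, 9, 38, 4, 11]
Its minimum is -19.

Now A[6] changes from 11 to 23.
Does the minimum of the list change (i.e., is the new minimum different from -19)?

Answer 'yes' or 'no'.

Answer: no

Derivation:
Old min = -19
Change: A[6] 11 -> 23
Changed element was NOT the min; min changes only if 23 < -19.
New min = -19; changed? no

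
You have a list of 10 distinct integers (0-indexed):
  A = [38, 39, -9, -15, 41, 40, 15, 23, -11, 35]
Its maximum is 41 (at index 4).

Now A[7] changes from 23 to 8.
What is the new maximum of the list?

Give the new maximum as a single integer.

Old max = 41 (at index 4)
Change: A[7] 23 -> 8
Changed element was NOT the old max.
  New max = max(old_max, new_val) = max(41, 8) = 41

Answer: 41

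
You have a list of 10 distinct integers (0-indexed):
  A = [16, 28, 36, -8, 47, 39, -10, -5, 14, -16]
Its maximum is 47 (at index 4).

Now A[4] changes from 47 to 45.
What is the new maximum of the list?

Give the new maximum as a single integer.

Old max = 47 (at index 4)
Change: A[4] 47 -> 45
Changed element WAS the max -> may need rescan.
  Max of remaining elements: 39
  New max = max(45, 39) = 45

Answer: 45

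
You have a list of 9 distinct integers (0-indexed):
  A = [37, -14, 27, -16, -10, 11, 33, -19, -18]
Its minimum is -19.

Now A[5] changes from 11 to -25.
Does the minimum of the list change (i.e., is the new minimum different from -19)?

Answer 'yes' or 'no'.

Answer: yes

Derivation:
Old min = -19
Change: A[5] 11 -> -25
Changed element was NOT the min; min changes only if -25 < -19.
New min = -25; changed? yes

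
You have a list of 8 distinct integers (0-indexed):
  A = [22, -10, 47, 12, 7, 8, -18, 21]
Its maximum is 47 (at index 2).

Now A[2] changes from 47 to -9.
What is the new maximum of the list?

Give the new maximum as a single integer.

Answer: 22

Derivation:
Old max = 47 (at index 2)
Change: A[2] 47 -> -9
Changed element WAS the max -> may need rescan.
  Max of remaining elements: 22
  New max = max(-9, 22) = 22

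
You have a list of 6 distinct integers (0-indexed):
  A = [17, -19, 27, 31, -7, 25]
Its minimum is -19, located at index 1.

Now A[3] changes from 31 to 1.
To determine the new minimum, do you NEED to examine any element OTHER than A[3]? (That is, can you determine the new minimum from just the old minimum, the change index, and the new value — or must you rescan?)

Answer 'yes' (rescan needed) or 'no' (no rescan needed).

Old min = -19 at index 1
Change at index 3: 31 -> 1
Index 3 was NOT the min. New min = min(-19, 1). No rescan of other elements needed.
Needs rescan: no

Answer: no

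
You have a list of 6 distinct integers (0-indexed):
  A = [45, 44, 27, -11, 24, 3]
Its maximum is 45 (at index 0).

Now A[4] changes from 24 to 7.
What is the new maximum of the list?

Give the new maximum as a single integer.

Answer: 45

Derivation:
Old max = 45 (at index 0)
Change: A[4] 24 -> 7
Changed element was NOT the old max.
  New max = max(old_max, new_val) = max(45, 7) = 45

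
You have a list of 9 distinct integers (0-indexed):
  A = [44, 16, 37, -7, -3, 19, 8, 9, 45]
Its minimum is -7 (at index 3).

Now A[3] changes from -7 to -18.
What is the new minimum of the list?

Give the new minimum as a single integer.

Answer: -18

Derivation:
Old min = -7 (at index 3)
Change: A[3] -7 -> -18
Changed element WAS the min. Need to check: is -18 still <= all others?
  Min of remaining elements: -3
  New min = min(-18, -3) = -18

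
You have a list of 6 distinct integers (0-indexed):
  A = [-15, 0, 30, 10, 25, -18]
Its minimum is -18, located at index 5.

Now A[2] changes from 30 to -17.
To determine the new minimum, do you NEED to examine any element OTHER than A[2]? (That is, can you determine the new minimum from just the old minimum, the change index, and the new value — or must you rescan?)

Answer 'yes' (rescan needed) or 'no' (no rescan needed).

Old min = -18 at index 5
Change at index 2: 30 -> -17
Index 2 was NOT the min. New min = min(-18, -17). No rescan of other elements needed.
Needs rescan: no

Answer: no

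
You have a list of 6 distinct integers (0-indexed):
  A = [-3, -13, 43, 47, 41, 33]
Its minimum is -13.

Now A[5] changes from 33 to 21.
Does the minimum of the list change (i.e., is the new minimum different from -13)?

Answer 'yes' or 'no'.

Old min = -13
Change: A[5] 33 -> 21
Changed element was NOT the min; min changes only if 21 < -13.
New min = -13; changed? no

Answer: no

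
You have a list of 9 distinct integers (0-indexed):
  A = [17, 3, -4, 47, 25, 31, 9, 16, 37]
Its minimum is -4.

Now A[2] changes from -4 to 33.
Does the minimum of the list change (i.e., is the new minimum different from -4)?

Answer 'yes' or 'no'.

Old min = -4
Change: A[2] -4 -> 33
Changed element was the min; new min must be rechecked.
New min = 3; changed? yes

Answer: yes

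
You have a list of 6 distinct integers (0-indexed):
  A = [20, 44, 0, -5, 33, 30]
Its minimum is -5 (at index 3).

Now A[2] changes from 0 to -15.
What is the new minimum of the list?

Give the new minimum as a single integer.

Old min = -5 (at index 3)
Change: A[2] 0 -> -15
Changed element was NOT the old min.
  New min = min(old_min, new_val) = min(-5, -15) = -15

Answer: -15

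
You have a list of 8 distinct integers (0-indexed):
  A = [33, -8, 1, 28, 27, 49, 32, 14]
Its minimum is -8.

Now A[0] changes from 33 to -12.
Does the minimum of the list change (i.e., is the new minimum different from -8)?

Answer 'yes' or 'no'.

Old min = -8
Change: A[0] 33 -> -12
Changed element was NOT the min; min changes only if -12 < -8.
New min = -12; changed? yes

Answer: yes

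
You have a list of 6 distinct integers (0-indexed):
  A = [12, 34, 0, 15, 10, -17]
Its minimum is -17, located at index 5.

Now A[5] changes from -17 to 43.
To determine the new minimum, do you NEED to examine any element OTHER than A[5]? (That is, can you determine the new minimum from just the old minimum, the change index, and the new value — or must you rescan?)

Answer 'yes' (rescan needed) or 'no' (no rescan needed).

Old min = -17 at index 5
Change at index 5: -17 -> 43
Index 5 WAS the min and new value 43 > old min -17. Must rescan other elements to find the new min.
Needs rescan: yes

Answer: yes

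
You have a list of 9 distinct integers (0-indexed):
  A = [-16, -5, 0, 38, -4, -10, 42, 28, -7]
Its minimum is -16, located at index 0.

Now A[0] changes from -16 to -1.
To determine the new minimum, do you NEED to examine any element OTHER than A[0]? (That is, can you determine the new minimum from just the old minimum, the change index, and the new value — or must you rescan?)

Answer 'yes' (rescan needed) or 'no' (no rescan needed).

Answer: yes

Derivation:
Old min = -16 at index 0
Change at index 0: -16 -> -1
Index 0 WAS the min and new value -1 > old min -16. Must rescan other elements to find the new min.
Needs rescan: yes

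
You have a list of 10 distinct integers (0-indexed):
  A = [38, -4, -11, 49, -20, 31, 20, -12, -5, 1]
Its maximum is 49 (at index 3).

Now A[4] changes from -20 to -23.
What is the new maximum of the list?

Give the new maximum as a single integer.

Old max = 49 (at index 3)
Change: A[4] -20 -> -23
Changed element was NOT the old max.
  New max = max(old_max, new_val) = max(49, -23) = 49

Answer: 49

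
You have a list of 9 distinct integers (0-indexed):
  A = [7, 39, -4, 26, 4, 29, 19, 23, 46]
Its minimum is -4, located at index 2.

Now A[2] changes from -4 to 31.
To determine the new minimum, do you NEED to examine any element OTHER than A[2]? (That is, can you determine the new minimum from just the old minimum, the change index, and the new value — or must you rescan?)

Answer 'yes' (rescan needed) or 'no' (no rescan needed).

Answer: yes

Derivation:
Old min = -4 at index 2
Change at index 2: -4 -> 31
Index 2 WAS the min and new value 31 > old min -4. Must rescan other elements to find the new min.
Needs rescan: yes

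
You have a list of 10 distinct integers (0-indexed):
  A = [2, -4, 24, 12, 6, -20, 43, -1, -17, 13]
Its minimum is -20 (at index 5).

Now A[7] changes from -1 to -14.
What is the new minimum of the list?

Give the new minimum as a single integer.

Old min = -20 (at index 5)
Change: A[7] -1 -> -14
Changed element was NOT the old min.
  New min = min(old_min, new_val) = min(-20, -14) = -20

Answer: -20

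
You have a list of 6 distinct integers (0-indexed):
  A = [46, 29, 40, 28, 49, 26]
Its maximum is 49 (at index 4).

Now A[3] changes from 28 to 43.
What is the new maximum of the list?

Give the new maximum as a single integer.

Answer: 49

Derivation:
Old max = 49 (at index 4)
Change: A[3] 28 -> 43
Changed element was NOT the old max.
  New max = max(old_max, new_val) = max(49, 43) = 49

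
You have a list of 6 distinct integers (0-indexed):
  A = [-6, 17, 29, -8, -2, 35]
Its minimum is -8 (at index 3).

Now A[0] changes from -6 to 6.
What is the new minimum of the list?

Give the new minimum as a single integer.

Old min = -8 (at index 3)
Change: A[0] -6 -> 6
Changed element was NOT the old min.
  New min = min(old_min, new_val) = min(-8, 6) = -8

Answer: -8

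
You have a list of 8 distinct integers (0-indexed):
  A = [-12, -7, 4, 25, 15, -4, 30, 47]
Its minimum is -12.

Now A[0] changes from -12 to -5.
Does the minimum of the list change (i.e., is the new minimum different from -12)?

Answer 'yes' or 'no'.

Old min = -12
Change: A[0] -12 -> -5
Changed element was the min; new min must be rechecked.
New min = -7; changed? yes

Answer: yes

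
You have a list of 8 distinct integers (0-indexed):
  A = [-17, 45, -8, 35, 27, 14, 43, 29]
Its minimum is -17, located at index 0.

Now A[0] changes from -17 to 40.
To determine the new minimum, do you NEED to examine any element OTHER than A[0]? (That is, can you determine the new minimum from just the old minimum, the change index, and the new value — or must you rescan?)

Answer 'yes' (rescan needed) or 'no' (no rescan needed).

Old min = -17 at index 0
Change at index 0: -17 -> 40
Index 0 WAS the min and new value 40 > old min -17. Must rescan other elements to find the new min.
Needs rescan: yes

Answer: yes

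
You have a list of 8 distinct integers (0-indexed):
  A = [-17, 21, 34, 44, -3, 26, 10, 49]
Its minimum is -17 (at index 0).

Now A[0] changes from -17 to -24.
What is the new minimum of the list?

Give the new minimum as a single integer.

Old min = -17 (at index 0)
Change: A[0] -17 -> -24
Changed element WAS the min. Need to check: is -24 still <= all others?
  Min of remaining elements: -3
  New min = min(-24, -3) = -24

Answer: -24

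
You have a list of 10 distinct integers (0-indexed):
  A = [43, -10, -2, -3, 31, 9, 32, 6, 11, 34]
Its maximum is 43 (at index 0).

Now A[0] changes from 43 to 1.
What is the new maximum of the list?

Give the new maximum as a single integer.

Answer: 34

Derivation:
Old max = 43 (at index 0)
Change: A[0] 43 -> 1
Changed element WAS the max -> may need rescan.
  Max of remaining elements: 34
  New max = max(1, 34) = 34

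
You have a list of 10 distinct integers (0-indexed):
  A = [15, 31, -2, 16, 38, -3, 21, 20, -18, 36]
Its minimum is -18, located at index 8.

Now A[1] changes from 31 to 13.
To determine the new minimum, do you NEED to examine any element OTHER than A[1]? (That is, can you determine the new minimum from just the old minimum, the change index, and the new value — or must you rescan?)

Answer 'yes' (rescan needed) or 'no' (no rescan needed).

Answer: no

Derivation:
Old min = -18 at index 8
Change at index 1: 31 -> 13
Index 1 was NOT the min. New min = min(-18, 13). No rescan of other elements needed.
Needs rescan: no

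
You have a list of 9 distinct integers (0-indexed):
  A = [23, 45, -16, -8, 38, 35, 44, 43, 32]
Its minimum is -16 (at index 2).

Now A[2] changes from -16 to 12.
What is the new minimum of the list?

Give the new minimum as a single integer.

Old min = -16 (at index 2)
Change: A[2] -16 -> 12
Changed element WAS the min. Need to check: is 12 still <= all others?
  Min of remaining elements: -8
  New min = min(12, -8) = -8

Answer: -8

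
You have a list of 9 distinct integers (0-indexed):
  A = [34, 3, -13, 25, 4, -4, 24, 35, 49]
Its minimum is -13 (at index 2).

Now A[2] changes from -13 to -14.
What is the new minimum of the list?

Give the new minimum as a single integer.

Answer: -14

Derivation:
Old min = -13 (at index 2)
Change: A[2] -13 -> -14
Changed element WAS the min. Need to check: is -14 still <= all others?
  Min of remaining elements: -4
  New min = min(-14, -4) = -14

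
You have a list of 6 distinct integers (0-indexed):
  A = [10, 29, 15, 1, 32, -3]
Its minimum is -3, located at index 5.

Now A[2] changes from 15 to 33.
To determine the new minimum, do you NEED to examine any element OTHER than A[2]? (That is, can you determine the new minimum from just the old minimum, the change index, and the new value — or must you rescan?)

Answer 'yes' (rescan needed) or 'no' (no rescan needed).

Old min = -3 at index 5
Change at index 2: 15 -> 33
Index 2 was NOT the min. New min = min(-3, 33). No rescan of other elements needed.
Needs rescan: no

Answer: no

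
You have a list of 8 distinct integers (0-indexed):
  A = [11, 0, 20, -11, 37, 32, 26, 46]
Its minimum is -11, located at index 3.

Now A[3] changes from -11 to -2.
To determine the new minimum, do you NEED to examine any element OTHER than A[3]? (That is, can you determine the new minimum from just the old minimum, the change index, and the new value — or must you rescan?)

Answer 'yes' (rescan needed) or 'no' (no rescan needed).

Old min = -11 at index 3
Change at index 3: -11 -> -2
Index 3 WAS the min and new value -2 > old min -11. Must rescan other elements to find the new min.
Needs rescan: yes

Answer: yes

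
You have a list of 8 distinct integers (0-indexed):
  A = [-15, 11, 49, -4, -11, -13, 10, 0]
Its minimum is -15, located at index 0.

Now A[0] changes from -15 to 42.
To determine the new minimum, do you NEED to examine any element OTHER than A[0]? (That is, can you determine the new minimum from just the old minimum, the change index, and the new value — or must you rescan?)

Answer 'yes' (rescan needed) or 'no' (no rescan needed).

Answer: yes

Derivation:
Old min = -15 at index 0
Change at index 0: -15 -> 42
Index 0 WAS the min and new value 42 > old min -15. Must rescan other elements to find the new min.
Needs rescan: yes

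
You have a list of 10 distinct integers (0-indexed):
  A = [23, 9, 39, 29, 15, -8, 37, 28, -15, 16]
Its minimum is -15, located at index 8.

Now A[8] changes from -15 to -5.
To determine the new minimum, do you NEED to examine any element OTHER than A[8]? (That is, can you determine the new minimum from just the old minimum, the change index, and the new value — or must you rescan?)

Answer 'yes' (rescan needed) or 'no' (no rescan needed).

Old min = -15 at index 8
Change at index 8: -15 -> -5
Index 8 WAS the min and new value -5 > old min -15. Must rescan other elements to find the new min.
Needs rescan: yes

Answer: yes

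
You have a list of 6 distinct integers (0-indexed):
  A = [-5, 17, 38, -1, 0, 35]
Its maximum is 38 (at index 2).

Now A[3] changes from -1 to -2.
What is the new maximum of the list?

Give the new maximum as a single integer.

Old max = 38 (at index 2)
Change: A[3] -1 -> -2
Changed element was NOT the old max.
  New max = max(old_max, new_val) = max(38, -2) = 38

Answer: 38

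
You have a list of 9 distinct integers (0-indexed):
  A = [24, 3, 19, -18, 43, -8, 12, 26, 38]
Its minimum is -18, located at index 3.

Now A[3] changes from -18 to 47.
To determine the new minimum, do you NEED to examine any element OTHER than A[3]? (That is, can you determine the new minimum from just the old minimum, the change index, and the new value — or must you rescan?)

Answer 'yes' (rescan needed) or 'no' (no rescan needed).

Answer: yes

Derivation:
Old min = -18 at index 3
Change at index 3: -18 -> 47
Index 3 WAS the min and new value 47 > old min -18. Must rescan other elements to find the new min.
Needs rescan: yes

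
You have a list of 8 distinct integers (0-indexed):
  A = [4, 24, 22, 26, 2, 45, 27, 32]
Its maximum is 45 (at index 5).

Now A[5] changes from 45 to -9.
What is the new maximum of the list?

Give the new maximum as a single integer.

Answer: 32

Derivation:
Old max = 45 (at index 5)
Change: A[5] 45 -> -9
Changed element WAS the max -> may need rescan.
  Max of remaining elements: 32
  New max = max(-9, 32) = 32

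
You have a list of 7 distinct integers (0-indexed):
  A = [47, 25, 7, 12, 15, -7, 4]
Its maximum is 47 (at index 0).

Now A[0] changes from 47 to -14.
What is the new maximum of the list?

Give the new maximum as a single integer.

Old max = 47 (at index 0)
Change: A[0] 47 -> -14
Changed element WAS the max -> may need rescan.
  Max of remaining elements: 25
  New max = max(-14, 25) = 25

Answer: 25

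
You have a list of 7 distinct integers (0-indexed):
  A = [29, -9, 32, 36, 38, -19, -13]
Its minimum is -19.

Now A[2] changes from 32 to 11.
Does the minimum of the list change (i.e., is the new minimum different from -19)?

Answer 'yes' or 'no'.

Old min = -19
Change: A[2] 32 -> 11
Changed element was NOT the min; min changes only if 11 < -19.
New min = -19; changed? no

Answer: no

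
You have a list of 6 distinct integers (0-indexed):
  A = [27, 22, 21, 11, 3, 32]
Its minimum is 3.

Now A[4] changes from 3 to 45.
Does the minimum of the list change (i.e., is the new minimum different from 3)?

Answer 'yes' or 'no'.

Old min = 3
Change: A[4] 3 -> 45
Changed element was the min; new min must be rechecked.
New min = 11; changed? yes

Answer: yes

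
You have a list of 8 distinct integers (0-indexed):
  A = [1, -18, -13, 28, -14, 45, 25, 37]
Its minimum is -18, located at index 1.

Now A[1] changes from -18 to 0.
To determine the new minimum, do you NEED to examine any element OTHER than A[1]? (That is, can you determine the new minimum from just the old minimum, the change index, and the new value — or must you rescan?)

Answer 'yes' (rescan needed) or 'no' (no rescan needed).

Old min = -18 at index 1
Change at index 1: -18 -> 0
Index 1 WAS the min and new value 0 > old min -18. Must rescan other elements to find the new min.
Needs rescan: yes

Answer: yes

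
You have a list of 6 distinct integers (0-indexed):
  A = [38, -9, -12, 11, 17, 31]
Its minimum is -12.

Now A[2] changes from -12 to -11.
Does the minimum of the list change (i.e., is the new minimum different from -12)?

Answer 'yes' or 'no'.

Answer: yes

Derivation:
Old min = -12
Change: A[2] -12 -> -11
Changed element was the min; new min must be rechecked.
New min = -11; changed? yes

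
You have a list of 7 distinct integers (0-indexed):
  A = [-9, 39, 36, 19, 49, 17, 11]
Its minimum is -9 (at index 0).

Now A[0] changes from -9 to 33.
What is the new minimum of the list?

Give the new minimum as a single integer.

Answer: 11

Derivation:
Old min = -9 (at index 0)
Change: A[0] -9 -> 33
Changed element WAS the min. Need to check: is 33 still <= all others?
  Min of remaining elements: 11
  New min = min(33, 11) = 11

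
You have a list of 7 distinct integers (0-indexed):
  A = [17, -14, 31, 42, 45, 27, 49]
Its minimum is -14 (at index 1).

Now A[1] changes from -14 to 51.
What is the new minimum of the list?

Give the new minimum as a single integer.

Old min = -14 (at index 1)
Change: A[1] -14 -> 51
Changed element WAS the min. Need to check: is 51 still <= all others?
  Min of remaining elements: 17
  New min = min(51, 17) = 17

Answer: 17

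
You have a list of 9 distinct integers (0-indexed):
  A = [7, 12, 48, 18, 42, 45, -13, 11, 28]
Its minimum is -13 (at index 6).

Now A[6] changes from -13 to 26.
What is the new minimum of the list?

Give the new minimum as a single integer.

Answer: 7

Derivation:
Old min = -13 (at index 6)
Change: A[6] -13 -> 26
Changed element WAS the min. Need to check: is 26 still <= all others?
  Min of remaining elements: 7
  New min = min(26, 7) = 7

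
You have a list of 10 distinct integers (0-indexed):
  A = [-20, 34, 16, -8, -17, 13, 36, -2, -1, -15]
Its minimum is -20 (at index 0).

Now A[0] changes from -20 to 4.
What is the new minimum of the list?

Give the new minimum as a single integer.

Old min = -20 (at index 0)
Change: A[0] -20 -> 4
Changed element WAS the min. Need to check: is 4 still <= all others?
  Min of remaining elements: -17
  New min = min(4, -17) = -17

Answer: -17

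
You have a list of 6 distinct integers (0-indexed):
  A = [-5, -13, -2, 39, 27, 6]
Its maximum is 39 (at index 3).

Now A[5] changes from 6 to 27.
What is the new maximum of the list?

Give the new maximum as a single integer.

Answer: 39

Derivation:
Old max = 39 (at index 3)
Change: A[5] 6 -> 27
Changed element was NOT the old max.
  New max = max(old_max, new_val) = max(39, 27) = 39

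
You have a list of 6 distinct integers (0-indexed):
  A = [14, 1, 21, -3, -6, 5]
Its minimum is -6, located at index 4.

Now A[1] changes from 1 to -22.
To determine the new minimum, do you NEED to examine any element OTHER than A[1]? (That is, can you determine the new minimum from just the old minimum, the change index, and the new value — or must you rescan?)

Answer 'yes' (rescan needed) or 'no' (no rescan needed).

Answer: no

Derivation:
Old min = -6 at index 4
Change at index 1: 1 -> -22
Index 1 was NOT the min. New min = min(-6, -22). No rescan of other elements needed.
Needs rescan: no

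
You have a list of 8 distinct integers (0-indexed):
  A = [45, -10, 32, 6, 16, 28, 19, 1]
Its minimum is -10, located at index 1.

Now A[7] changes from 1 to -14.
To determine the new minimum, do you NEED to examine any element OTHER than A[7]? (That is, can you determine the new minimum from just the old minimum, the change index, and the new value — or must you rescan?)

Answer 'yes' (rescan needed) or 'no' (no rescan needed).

Answer: no

Derivation:
Old min = -10 at index 1
Change at index 7: 1 -> -14
Index 7 was NOT the min. New min = min(-10, -14). No rescan of other elements needed.
Needs rescan: no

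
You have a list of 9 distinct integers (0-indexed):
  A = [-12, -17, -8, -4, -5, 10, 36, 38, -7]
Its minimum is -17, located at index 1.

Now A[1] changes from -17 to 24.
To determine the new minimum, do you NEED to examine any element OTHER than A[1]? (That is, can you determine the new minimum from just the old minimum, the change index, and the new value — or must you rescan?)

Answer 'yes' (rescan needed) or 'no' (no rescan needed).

Answer: yes

Derivation:
Old min = -17 at index 1
Change at index 1: -17 -> 24
Index 1 WAS the min and new value 24 > old min -17. Must rescan other elements to find the new min.
Needs rescan: yes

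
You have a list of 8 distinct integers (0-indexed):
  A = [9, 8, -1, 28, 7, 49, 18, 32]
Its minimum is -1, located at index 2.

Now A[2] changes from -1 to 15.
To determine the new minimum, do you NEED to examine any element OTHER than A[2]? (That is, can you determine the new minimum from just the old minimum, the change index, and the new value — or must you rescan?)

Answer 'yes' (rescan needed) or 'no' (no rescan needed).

Answer: yes

Derivation:
Old min = -1 at index 2
Change at index 2: -1 -> 15
Index 2 WAS the min and new value 15 > old min -1. Must rescan other elements to find the new min.
Needs rescan: yes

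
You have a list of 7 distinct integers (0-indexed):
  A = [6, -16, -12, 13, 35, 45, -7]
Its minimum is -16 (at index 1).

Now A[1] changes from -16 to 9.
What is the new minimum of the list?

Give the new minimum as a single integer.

Answer: -12

Derivation:
Old min = -16 (at index 1)
Change: A[1] -16 -> 9
Changed element WAS the min. Need to check: is 9 still <= all others?
  Min of remaining elements: -12
  New min = min(9, -12) = -12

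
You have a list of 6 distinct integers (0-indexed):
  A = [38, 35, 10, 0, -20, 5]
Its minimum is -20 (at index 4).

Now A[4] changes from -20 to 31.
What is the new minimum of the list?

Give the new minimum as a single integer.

Old min = -20 (at index 4)
Change: A[4] -20 -> 31
Changed element WAS the min. Need to check: is 31 still <= all others?
  Min of remaining elements: 0
  New min = min(31, 0) = 0

Answer: 0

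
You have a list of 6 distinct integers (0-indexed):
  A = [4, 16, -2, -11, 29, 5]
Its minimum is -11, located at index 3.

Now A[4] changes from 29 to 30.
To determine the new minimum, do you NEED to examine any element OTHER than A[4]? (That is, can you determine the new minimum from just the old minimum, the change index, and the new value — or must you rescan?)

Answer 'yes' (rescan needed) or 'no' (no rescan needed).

Old min = -11 at index 3
Change at index 4: 29 -> 30
Index 4 was NOT the min. New min = min(-11, 30). No rescan of other elements needed.
Needs rescan: no

Answer: no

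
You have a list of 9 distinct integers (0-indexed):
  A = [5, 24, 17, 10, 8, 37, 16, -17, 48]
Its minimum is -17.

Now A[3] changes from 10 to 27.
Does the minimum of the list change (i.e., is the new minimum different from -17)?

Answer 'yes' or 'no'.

Old min = -17
Change: A[3] 10 -> 27
Changed element was NOT the min; min changes only if 27 < -17.
New min = -17; changed? no

Answer: no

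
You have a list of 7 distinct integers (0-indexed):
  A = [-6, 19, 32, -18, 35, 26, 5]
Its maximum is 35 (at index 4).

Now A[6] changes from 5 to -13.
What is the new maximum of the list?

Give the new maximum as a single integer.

Old max = 35 (at index 4)
Change: A[6] 5 -> -13
Changed element was NOT the old max.
  New max = max(old_max, new_val) = max(35, -13) = 35

Answer: 35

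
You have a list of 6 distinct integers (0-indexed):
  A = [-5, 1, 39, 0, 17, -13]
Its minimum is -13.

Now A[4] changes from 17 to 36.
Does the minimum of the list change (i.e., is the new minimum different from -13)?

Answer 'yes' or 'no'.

Old min = -13
Change: A[4] 17 -> 36
Changed element was NOT the min; min changes only if 36 < -13.
New min = -13; changed? no

Answer: no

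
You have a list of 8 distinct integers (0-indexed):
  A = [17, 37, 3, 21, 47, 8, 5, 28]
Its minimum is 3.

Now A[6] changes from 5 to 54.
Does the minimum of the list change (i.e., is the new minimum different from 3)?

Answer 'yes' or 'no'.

Old min = 3
Change: A[6] 5 -> 54
Changed element was NOT the min; min changes only if 54 < 3.
New min = 3; changed? no

Answer: no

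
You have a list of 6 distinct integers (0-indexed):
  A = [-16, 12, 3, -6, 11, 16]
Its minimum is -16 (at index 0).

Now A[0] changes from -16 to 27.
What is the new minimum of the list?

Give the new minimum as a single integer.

Old min = -16 (at index 0)
Change: A[0] -16 -> 27
Changed element WAS the min. Need to check: is 27 still <= all others?
  Min of remaining elements: -6
  New min = min(27, -6) = -6

Answer: -6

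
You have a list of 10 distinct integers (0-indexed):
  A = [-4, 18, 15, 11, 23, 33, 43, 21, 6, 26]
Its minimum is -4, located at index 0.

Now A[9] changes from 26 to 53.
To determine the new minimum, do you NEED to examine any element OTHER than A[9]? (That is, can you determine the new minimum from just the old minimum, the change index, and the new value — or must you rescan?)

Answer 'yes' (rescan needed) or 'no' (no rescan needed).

Answer: no

Derivation:
Old min = -4 at index 0
Change at index 9: 26 -> 53
Index 9 was NOT the min. New min = min(-4, 53). No rescan of other elements needed.
Needs rescan: no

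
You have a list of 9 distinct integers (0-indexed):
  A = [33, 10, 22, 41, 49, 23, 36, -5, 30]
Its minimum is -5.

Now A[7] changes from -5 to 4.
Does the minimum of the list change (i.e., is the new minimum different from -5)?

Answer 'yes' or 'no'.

Old min = -5
Change: A[7] -5 -> 4
Changed element was the min; new min must be rechecked.
New min = 4; changed? yes

Answer: yes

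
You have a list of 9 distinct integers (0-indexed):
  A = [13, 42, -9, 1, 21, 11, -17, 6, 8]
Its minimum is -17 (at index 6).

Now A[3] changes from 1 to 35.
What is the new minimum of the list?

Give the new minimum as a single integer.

Old min = -17 (at index 6)
Change: A[3] 1 -> 35
Changed element was NOT the old min.
  New min = min(old_min, new_val) = min(-17, 35) = -17

Answer: -17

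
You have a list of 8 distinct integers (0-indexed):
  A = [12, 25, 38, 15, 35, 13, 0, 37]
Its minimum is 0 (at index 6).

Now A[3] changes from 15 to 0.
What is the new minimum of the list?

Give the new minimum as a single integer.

Old min = 0 (at index 6)
Change: A[3] 15 -> 0
Changed element was NOT the old min.
  New min = min(old_min, new_val) = min(0, 0) = 0

Answer: 0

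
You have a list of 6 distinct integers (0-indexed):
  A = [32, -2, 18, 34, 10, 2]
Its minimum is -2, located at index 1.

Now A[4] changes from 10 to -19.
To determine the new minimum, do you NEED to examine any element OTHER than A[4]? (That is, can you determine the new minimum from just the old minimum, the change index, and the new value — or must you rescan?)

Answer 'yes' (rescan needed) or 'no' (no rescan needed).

Old min = -2 at index 1
Change at index 4: 10 -> -19
Index 4 was NOT the min. New min = min(-2, -19). No rescan of other elements needed.
Needs rescan: no

Answer: no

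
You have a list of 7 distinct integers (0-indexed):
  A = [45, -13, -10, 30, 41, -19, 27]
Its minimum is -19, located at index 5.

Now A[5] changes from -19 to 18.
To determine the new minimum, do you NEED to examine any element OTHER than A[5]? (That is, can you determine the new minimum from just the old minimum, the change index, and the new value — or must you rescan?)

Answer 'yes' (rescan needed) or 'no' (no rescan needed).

Old min = -19 at index 5
Change at index 5: -19 -> 18
Index 5 WAS the min and new value 18 > old min -19. Must rescan other elements to find the new min.
Needs rescan: yes

Answer: yes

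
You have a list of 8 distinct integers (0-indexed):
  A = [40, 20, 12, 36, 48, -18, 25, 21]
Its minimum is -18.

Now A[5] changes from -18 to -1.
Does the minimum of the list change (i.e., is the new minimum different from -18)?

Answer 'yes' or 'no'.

Old min = -18
Change: A[5] -18 -> -1
Changed element was the min; new min must be rechecked.
New min = -1; changed? yes

Answer: yes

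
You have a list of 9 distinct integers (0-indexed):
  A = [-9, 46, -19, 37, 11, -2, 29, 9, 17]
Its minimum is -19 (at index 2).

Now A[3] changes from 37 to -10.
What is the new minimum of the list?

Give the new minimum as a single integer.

Old min = -19 (at index 2)
Change: A[3] 37 -> -10
Changed element was NOT the old min.
  New min = min(old_min, new_val) = min(-19, -10) = -19

Answer: -19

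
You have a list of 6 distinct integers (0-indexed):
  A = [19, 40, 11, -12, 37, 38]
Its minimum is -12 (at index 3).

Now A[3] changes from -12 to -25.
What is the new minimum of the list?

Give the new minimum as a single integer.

Old min = -12 (at index 3)
Change: A[3] -12 -> -25
Changed element WAS the min. Need to check: is -25 still <= all others?
  Min of remaining elements: 11
  New min = min(-25, 11) = -25

Answer: -25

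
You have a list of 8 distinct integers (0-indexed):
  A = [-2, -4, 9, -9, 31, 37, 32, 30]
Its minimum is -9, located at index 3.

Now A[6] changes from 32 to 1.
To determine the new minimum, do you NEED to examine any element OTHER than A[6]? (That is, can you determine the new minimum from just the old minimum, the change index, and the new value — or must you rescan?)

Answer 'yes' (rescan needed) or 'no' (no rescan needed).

Old min = -9 at index 3
Change at index 6: 32 -> 1
Index 6 was NOT the min. New min = min(-9, 1). No rescan of other elements needed.
Needs rescan: no

Answer: no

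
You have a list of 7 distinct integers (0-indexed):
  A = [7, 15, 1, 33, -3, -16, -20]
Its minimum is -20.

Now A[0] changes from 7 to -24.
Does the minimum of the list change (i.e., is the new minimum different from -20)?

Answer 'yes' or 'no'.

Answer: yes

Derivation:
Old min = -20
Change: A[0] 7 -> -24
Changed element was NOT the min; min changes only if -24 < -20.
New min = -24; changed? yes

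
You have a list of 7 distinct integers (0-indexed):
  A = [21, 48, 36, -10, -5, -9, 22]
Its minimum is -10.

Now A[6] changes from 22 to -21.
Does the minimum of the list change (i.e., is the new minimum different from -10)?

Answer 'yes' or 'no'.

Old min = -10
Change: A[6] 22 -> -21
Changed element was NOT the min; min changes only if -21 < -10.
New min = -21; changed? yes

Answer: yes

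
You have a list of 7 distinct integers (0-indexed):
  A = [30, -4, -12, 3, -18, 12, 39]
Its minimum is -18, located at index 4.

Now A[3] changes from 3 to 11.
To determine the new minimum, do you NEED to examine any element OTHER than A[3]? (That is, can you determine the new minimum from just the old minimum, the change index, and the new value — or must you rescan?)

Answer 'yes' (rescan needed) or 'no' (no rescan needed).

Old min = -18 at index 4
Change at index 3: 3 -> 11
Index 3 was NOT the min. New min = min(-18, 11). No rescan of other elements needed.
Needs rescan: no

Answer: no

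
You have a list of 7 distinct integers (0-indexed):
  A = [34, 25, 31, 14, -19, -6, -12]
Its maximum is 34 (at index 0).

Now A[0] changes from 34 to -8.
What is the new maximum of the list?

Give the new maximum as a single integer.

Old max = 34 (at index 0)
Change: A[0] 34 -> -8
Changed element WAS the max -> may need rescan.
  Max of remaining elements: 31
  New max = max(-8, 31) = 31

Answer: 31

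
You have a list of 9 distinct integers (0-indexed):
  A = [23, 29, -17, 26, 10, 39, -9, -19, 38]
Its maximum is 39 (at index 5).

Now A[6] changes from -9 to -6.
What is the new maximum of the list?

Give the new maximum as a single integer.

Answer: 39

Derivation:
Old max = 39 (at index 5)
Change: A[6] -9 -> -6
Changed element was NOT the old max.
  New max = max(old_max, new_val) = max(39, -6) = 39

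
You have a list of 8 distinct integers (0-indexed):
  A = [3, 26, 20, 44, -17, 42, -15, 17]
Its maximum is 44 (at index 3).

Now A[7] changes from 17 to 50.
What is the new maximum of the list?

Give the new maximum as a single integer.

Old max = 44 (at index 3)
Change: A[7] 17 -> 50
Changed element was NOT the old max.
  New max = max(old_max, new_val) = max(44, 50) = 50

Answer: 50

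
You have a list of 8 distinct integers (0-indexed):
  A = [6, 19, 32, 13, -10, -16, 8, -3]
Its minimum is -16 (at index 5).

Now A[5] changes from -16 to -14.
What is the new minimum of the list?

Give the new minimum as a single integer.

Answer: -14

Derivation:
Old min = -16 (at index 5)
Change: A[5] -16 -> -14
Changed element WAS the min. Need to check: is -14 still <= all others?
  Min of remaining elements: -10
  New min = min(-14, -10) = -14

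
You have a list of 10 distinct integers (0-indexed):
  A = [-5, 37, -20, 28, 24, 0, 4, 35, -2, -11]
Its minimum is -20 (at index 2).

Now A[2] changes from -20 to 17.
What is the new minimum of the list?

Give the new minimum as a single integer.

Old min = -20 (at index 2)
Change: A[2] -20 -> 17
Changed element WAS the min. Need to check: is 17 still <= all others?
  Min of remaining elements: -11
  New min = min(17, -11) = -11

Answer: -11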